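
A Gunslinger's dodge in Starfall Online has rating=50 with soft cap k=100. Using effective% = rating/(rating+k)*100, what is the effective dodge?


effective% = rating / (rating + k) * 100
= 50 / (50 + 100) * 100
= 50 / 150 * 100
= 0.333333 * 100
= 33.33%

33.33%


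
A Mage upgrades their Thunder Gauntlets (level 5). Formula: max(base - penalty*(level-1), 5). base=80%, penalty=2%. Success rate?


raw_rate = 80 - 2 * (5 - 1)
= 80 - 2 * 4
= 80 - 8
= 72
Apply floor: max(72, 5) = 72%

72%


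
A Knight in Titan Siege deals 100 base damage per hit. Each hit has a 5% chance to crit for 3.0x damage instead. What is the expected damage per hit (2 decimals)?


E[dmg] = base * (1 + crit_chance * (crit_mult - 1))
cc as decimal = 5/100 = 0.05
cm - 1 = 3.0 - 1 = 2.0
Bonus factor = 0.05 * 2.0 = 0.1
Total multiplier = 1 + 0.1 = 1.1
Expected damage = 100 * 1.1 = 110.00

110.00 damage


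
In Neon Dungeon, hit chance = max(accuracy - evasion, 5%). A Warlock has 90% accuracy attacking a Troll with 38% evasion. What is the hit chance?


accuracy - evasion = 90 - 38 = 52
Apply floor: max(52, 5) = 52
Hit chance = 52%

52%


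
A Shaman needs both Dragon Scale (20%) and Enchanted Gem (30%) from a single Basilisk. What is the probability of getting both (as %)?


For independent events, P(both) = P(A) * P(B)
= 20% * 30%
= 600 / 100 %
= 6.0%

6.0%


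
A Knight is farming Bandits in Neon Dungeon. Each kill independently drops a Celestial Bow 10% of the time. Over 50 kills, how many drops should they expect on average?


Expected drops = kills * (drop_rate / 100)
= 50 * (10 / 100)
= 50 * 0.1
= 5.0

5.0 drops


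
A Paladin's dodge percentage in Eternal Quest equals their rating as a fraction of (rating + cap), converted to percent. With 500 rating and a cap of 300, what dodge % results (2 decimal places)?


dodge% = 500 / (500 + 300) * 100
= 500 / 800 * 100
= 0.625 * 100
= 62.50%

62.50%


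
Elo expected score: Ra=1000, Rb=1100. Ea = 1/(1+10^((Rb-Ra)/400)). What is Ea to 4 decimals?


Elo expected score: Ea = 1/(1 + 10^((Rb-Ra)/400))
Rb - Ra = 1100 - 1000 = 100
(Rb-Ra)/400 = 100/400 = 0.25
10^0.25 = 1.778279
Ea = 1/(1 + 1.778279) = 1/2.778279 = 0.3599

0.3599


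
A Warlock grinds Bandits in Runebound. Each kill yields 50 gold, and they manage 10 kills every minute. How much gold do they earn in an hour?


Gold per minute = 50 * 10 = 500
Gold per hour = 500 * 60 = 30000

30000 gold/hour


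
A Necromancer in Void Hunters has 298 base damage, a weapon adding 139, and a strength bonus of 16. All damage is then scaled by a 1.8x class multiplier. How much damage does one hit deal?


Sum base + weapon + str = 298 + 139 + 16 = 453
Multiply by 1.8:
453 * 1.8 = 815.4

815.4 damage


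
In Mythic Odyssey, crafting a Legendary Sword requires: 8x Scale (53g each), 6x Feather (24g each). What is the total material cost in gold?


Cost breakdown:
  Scale: 8 * 53 = 424
  Feather: 6 * 24 = 144
Total = 424 + 144 = 568

568 gold


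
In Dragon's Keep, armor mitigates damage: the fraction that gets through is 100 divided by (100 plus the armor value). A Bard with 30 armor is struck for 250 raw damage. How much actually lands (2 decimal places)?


actual = 250 * 100 / (100 + 30)
= 250 * 100 / 130
= 25000 / 130
= 192.31

192.31 damage


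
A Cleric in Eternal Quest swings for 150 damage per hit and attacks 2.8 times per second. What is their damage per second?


DPS = damage * attack_speed
= 150 * 2.8
= 420.0

420.0 DPS


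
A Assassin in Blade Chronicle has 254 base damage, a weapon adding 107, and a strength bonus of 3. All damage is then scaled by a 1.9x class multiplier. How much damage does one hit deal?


Sum base + weapon + str = 254 + 107 + 3 = 364
Multiply by 1.9:
364 * 1.9 = 691.6

691.6 damage


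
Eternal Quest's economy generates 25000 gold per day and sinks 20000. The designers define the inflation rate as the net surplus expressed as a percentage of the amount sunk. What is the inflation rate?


Net gold = 25000 - 20000 = 5000
Inflation rate = net / sunk * 100 = 5000 / 20000 * 100
= 0.25 * 100
= 25.00%

25.00%


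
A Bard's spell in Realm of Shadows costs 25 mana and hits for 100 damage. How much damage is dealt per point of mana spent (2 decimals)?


Efficiency = damage / mana
= 100 / 25
= 4.00

4.00 dmg/mana


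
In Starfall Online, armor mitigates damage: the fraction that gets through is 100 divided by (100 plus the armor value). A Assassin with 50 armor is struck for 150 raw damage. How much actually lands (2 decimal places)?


actual = 150 * 100 / (100 + 50)
= 150 * 100 / 150
= 15000 / 150
= 100.00

100.00 damage


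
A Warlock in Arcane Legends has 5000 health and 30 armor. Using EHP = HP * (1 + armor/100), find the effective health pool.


EHP = 5000 * (1 + 30/100)
= 5000 * (1 + 0.3)
= 5000 * 1.3
= 6500.0

6500.0 EHP


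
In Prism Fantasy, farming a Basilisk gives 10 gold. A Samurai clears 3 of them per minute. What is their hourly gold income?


Gold per minute = 10 * 3 = 30
Gold per hour = 30 * 60 = 1800

1800 gold/hour


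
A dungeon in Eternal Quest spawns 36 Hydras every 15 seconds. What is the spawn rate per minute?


Spawns per minute = count * (60 / interval)
= 36 * (60 / 15)
= 36 * 4.0
= 144.0

144.0 per minute


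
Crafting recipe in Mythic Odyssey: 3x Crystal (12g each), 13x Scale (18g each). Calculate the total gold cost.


Cost breakdown:
  Crystal: 3 * 12 = 36
  Scale: 13 * 18 = 234
Total = 36 + 234 = 270

270 gold


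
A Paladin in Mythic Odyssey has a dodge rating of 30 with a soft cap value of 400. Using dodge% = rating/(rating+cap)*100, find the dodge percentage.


dodge% = 30 / (30 + 400) * 100
= 30 / 430 * 100
= 0.069767 * 100
= 6.98%

6.98%


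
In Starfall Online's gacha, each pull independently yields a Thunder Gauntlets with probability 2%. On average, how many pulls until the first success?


Expected pulls for a geometric distribution = 1/p = 100 / rate%
= 100 / 2
= 50.0

50.0 pulls


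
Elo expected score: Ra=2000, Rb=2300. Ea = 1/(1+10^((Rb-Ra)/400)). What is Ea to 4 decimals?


Elo expected score: Ea = 1/(1 + 10^((Rb-Ra)/400))
Rb - Ra = 2300 - 2000 = 300
(Rb-Ra)/400 = 300/400 = 0.75
10^0.75 = 5.623413
Ea = 1/(1 + 5.623413) = 1/6.623413 = 0.1510

0.1510


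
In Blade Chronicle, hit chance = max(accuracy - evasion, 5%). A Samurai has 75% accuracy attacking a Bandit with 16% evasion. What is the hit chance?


accuracy - evasion = 75 - 16 = 59
Apply floor: max(59, 5) = 59
Hit chance = 59%

59%


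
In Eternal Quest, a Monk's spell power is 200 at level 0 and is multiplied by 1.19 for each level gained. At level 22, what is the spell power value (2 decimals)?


value = base * growth^level
= 200 * 1.19^22
= 200 * 45.923307
= 9184.66

9184.66 spell power


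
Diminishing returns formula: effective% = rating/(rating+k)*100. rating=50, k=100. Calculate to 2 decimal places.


effective% = rating / (rating + k) * 100
= 50 / (50 + 100) * 100
= 50 / 150 * 100
= 0.333333 * 100
= 33.33%

33.33%


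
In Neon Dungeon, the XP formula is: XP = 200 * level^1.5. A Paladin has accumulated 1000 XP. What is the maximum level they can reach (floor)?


XP = 200 * level^1.5, so level = (XP / 200)^(1/1.5)
= (1000 / 200)^(1/1.5)
= 5.0^0.6667
= 2.924
Floor: level = 2

level 2


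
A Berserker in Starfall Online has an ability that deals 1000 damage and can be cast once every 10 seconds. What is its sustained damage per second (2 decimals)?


DPS = damage / cooldown
= 1000 / 10
= 100.00

100.00 DPS


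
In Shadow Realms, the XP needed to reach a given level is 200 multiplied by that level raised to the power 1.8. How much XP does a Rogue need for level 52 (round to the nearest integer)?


XP = 200 * level^1.8
Substitute level = 52:
XP = 200 * 52^1.8
= 200 * 1226.8911
= 245378

245378 XP


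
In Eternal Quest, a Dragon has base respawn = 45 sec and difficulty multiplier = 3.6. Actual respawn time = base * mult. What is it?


Respawn time = base * multiplier
= 45 * 3.6
= 162.0 seconds

162.0 seconds


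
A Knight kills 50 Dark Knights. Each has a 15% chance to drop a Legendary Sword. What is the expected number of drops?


Expected drops = kills * (drop_rate / 100)
= 50 * (15 / 100)
= 50 * 0.15
= 7.5

7.5 drops


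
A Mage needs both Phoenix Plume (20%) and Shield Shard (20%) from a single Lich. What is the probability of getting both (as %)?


For independent events, P(both) = P(A) * P(B)
= 20% * 20%
= 400 / 100 %
= 4.0%

4.0%


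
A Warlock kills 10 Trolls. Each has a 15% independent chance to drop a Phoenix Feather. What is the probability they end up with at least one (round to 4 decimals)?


P(at least one) = 1 - P(none) = 1 - (1-p)^n
p = 15/100 = 0.15
1 - p = 0.85
(1 - p)^10 = 0.85^10 = 0.196874
P(at least one) = 1 - 0.196874 = 0.8031

0.8031


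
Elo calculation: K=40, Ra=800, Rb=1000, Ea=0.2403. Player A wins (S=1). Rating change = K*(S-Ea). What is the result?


Elo update: delta = K * (S - Ea), where S = 1 (wins)
S - Ea = 1 - 0.2403 = 0.7597
Rating change = 40 * 0.7597
= 30.39

30.39 rating points


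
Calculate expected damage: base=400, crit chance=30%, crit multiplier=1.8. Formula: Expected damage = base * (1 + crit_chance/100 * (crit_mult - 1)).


E[dmg] = base * (1 + crit_chance * (crit_mult - 1))
cc as decimal = 30/100 = 0.3
cm - 1 = 1.8 - 1 = 0.8
Bonus factor = 0.3 * 0.8 = 0.24
Total multiplier = 1 + 0.24 = 1.24
Expected damage = 400 * 1.24 = 496.00

496.00 damage


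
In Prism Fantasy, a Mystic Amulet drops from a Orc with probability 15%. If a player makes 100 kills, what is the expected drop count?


Expected drops = kills * (drop_rate / 100)
= 100 * (15 / 100)
= 100 * 0.15
= 15.0

15.0 drops


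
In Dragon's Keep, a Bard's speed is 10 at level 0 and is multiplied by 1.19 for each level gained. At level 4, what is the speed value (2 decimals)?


value = base * growth^level
= 10 * 1.19^4
= 10 * 2.005339
= 20.05

20.05 speed


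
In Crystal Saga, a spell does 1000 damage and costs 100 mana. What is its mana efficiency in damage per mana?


Efficiency = damage / mana
= 1000 / 100
= 10.00

10.00 dmg/mana


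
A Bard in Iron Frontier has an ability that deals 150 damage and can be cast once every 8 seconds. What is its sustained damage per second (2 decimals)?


DPS = damage / cooldown
= 150 / 8
= 18.75

18.75 DPS


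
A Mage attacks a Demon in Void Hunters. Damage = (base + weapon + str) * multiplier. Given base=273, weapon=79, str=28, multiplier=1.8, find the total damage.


Sum base + weapon + str = 273 + 79 + 28 = 380
Multiply by 1.8:
380 * 1.8 = 684.0

684.0 damage


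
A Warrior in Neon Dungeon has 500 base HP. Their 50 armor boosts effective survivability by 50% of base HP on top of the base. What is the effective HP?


EHP = 500 * (1 + 50/100)
= 500 * (1 + 0.5)
= 500 * 1.5
= 750.0

750.0 EHP


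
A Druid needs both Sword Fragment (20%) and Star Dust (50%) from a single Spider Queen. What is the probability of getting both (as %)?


For independent events, P(both) = P(A) * P(B)
= 20% * 50%
= 1000 / 100 %
= 10.0%

10.0%


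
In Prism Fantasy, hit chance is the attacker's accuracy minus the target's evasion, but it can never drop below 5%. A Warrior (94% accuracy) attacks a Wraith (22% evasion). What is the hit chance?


accuracy - evasion = 94 - 22 = 72
Apply floor: max(72, 5) = 72
Hit chance = 72%

72%


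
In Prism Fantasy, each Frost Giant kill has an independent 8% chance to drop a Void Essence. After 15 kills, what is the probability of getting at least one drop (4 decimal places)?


P(at least one) = 1 - P(none) = 1 - (1-p)^n
p = 8/100 = 0.08
1 - p = 0.92
(1 - p)^15 = 0.92^15 = 0.286297
P(at least one) = 1 - 0.286297 = 0.7137

0.7137


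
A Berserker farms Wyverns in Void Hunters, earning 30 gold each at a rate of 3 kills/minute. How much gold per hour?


Gold per minute = 30 * 3 = 90
Gold per hour = 90 * 60 = 5400

5400 gold/hour


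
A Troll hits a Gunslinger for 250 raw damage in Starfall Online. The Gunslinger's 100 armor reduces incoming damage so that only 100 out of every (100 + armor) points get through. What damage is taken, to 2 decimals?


actual = 250 * 100 / (100 + 100)
= 250 * 100 / 200
= 25000 / 200
= 125.00

125.00 damage


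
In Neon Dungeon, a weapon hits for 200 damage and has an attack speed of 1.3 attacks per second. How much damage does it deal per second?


DPS = damage * attack_speed
= 200 * 1.3
= 260.0

260.0 DPS


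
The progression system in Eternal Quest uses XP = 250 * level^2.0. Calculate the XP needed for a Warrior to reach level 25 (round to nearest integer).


XP = 250 * level^2.0
Substitute level = 25:
XP = 250 * 25^2.0
= 250 * 625.0
= 156250

156250 XP


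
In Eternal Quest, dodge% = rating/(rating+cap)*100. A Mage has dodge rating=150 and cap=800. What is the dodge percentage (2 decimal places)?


dodge% = 150 / (150 + 800) * 100
= 150 / 950 * 100
= 0.157895 * 100
= 15.79%

15.79%


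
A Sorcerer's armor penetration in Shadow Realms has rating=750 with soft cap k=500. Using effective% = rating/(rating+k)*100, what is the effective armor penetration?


effective% = rating / (rating + k) * 100
= 750 / (750 + 500) * 100
= 750 / 1250 * 100
= 0.6 * 100
= 60.00%

60.00%


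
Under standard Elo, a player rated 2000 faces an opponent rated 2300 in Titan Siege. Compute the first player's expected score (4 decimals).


Elo expected score: Ea = 1/(1 + 10^((Rb-Ra)/400))
Rb - Ra = 2300 - 2000 = 300
(Rb-Ra)/400 = 300/400 = 0.75
10^0.75 = 5.623413
Ea = 1/(1 + 5.623413) = 1/6.623413 = 0.1510

0.1510


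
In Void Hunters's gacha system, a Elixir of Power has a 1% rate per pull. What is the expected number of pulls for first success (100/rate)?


Expected pulls for a geometric distribution = 1/p = 100 / rate%
= 100 / 1
= 100.0

100.0 pulls


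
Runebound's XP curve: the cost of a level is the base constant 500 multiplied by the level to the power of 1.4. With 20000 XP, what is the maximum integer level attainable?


XP = 500 * level^1.4, so level = (XP / 500)^(1/1.4)
= (20000 / 500)^(1/1.4)
= 40.0^0.7143
= 13.9421
Floor: level = 13

level 13


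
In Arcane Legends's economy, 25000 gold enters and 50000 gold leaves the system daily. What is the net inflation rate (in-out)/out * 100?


Net gold = 25000 - 50000 = -25000
Inflation rate = net / sunk * 100 = -25000 / 50000 * 100
= -0.5 * 100
= -50.00%

-50.00%


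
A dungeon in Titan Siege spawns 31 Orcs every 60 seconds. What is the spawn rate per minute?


Spawns per minute = count * (60 / interval)
= 31 * (60 / 60)
= 31 * 1.0
= 31.0

31.0 per minute


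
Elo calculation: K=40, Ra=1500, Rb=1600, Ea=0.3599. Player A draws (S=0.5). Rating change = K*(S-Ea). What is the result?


Elo update: delta = K * (S - Ea), where S = 0.5 (draws)
S - Ea = 0.5 - 0.3599 = 0.1401
Rating change = 40 * 0.1401
= 5.60

5.60 rating points


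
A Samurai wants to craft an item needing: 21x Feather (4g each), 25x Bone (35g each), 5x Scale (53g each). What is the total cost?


Cost breakdown:
  Feather: 21 * 4 = 84
  Bone: 25 * 35 = 875
  Scale: 5 * 53 = 265
Total = 84 + 875 + 265 = 1224

1224 gold


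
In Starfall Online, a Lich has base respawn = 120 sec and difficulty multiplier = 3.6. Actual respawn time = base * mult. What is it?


Respawn time = base * multiplier
= 120 * 3.6
= 432.0 seconds

432.0 seconds


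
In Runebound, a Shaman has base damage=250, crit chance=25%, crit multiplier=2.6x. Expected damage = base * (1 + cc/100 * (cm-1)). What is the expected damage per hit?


E[dmg] = base * (1 + crit_chance * (crit_mult - 1))
cc as decimal = 25/100 = 0.25
cm - 1 = 2.6 - 1 = 1.6
Bonus factor = 0.25 * 1.6 = 0.4
Total multiplier = 1 + 0.4 = 1.4
Expected damage = 250 * 1.4 = 350.00

350.00 damage


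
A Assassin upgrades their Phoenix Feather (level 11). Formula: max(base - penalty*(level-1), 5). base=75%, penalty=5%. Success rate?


raw_rate = 75 - 5 * (11 - 1)
= 75 - 5 * 10
= 75 - 50
= 25
Apply floor: max(25, 5) = 25%

25%


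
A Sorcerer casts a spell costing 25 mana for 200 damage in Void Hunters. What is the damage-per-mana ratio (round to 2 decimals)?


Efficiency = damage / mana
= 200 / 25
= 8.00

8.00 dmg/mana


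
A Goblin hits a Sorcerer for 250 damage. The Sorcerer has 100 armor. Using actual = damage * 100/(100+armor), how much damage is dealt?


actual = 250 * 100 / (100 + 100)
= 250 * 100 / 200
= 25000 / 200
= 125.00

125.00 damage


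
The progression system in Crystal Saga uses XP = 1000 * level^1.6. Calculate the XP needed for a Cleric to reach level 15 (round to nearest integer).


XP = 1000 * level^1.6
Substitute level = 15:
XP = 1000 * 15^1.6
= 1000 * 76.1633
= 76163

76163 XP


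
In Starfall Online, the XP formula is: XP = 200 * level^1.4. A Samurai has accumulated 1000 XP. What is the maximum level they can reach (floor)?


XP = 200 * level^1.4, so level = (XP / 200)^(1/1.4)
= (1000 / 200)^(1/1.4)
= 5.0^0.7143
= 3.1569
Floor: level = 3

level 3


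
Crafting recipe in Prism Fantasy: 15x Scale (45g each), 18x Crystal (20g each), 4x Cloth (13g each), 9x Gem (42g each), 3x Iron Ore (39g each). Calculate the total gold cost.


Cost breakdown:
  Scale: 15 * 45 = 675
  Crystal: 18 * 20 = 360
  Cloth: 4 * 13 = 52
  Gem: 9 * 42 = 378
  Iron Ore: 3 * 39 = 117
Total = 675 + 360 + 52 + 378 + 117 = 1582

1582 gold


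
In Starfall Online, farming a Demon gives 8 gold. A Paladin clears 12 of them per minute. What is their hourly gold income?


Gold per minute = 8 * 12 = 96
Gold per hour = 96 * 60 = 5760

5760 gold/hour


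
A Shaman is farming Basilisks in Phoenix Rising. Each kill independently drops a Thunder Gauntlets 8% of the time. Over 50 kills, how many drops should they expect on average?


Expected drops = kills * (drop_rate / 100)
= 50 * (8 / 100)
= 50 * 0.08
= 4.0

4.0 drops


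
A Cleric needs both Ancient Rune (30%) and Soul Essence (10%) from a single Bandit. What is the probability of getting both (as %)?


For independent events, P(both) = P(A) * P(B)
= 30% * 10%
= 300 / 100 %
= 3.0%

3.0%


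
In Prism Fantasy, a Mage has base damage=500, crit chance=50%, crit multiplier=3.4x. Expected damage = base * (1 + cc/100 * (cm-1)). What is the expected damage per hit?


E[dmg] = base * (1 + crit_chance * (crit_mult - 1))
cc as decimal = 50/100 = 0.5
cm - 1 = 3.4 - 1 = 2.4
Bonus factor = 0.5 * 2.4 = 1.2
Total multiplier = 1 + 1.2 = 2.2
Expected damage = 500 * 2.2 = 1100.00

1100.00 damage


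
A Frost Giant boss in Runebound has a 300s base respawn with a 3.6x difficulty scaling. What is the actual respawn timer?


Respawn time = base * multiplier
= 300 * 3.6
= 1080.0 seconds

1080.0 seconds


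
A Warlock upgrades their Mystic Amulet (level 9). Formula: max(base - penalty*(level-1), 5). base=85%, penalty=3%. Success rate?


raw_rate = 85 - 3 * (9 - 1)
= 85 - 3 * 8
= 85 - 24
= 61
Apply floor: max(61, 5) = 61%

61%


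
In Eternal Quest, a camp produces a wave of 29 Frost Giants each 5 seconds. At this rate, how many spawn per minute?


Spawns per minute = count * (60 / interval)
= 29 * (60 / 5)
= 29 * 12.0
= 348.0

348.0 per minute


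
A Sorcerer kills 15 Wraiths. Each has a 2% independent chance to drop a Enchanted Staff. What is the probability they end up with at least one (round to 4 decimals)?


P(at least one) = 1 - P(none) = 1 - (1-p)^n
p = 2/100 = 0.02
1 - p = 0.98
(1 - p)^15 = 0.98^15 = 0.738569
P(at least one) = 1 - 0.738569 = 0.2614

0.2614


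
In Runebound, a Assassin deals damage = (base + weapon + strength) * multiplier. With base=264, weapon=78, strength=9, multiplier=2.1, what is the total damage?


Sum base + weapon + str = 264 + 78 + 9 = 351
Multiply by 2.1:
351 * 2.1 = 737.1

737.1 damage


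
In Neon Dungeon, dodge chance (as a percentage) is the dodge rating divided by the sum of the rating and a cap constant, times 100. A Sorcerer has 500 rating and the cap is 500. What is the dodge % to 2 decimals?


dodge% = 500 / (500 + 500) * 100
= 500 / 1000 * 100
= 0.5 * 100
= 50.00%

50.00%


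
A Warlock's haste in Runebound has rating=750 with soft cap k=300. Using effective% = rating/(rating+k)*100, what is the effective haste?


effective% = rating / (rating + k) * 100
= 750 / (750 + 300) * 100
= 750 / 1050 * 100
= 0.714286 * 100
= 71.43%

71.43%


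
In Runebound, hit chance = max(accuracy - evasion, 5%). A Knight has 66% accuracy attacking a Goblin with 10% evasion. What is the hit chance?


accuracy - evasion = 66 - 10 = 56
Apply floor: max(56, 5) = 56
Hit chance = 56%

56%


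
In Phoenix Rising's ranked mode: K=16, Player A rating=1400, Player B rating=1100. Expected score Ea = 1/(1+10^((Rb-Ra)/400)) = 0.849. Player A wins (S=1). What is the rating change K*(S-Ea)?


Elo update: delta = K * (S - Ea), where S = 1 (wins)
S - Ea = 1 - 0.849 = 0.151
Rating change = 16 * 0.151
= 2.42

2.42 rating points


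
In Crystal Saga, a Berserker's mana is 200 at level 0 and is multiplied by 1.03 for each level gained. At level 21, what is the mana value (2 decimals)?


value = base * growth^level
= 200 * 1.03^21
= 200 * 1.860295
= 372.06

372.06 mana


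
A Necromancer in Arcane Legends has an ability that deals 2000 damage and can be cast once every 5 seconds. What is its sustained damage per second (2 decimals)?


DPS = damage / cooldown
= 2000 / 5
= 400.00

400.00 DPS


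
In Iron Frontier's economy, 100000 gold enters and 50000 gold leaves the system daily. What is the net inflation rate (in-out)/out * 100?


Net gold = 100000 - 50000 = 50000
Inflation rate = net / sunk * 100 = 50000 / 50000 * 100
= 1.0 * 100
= 100.00%

100.00%


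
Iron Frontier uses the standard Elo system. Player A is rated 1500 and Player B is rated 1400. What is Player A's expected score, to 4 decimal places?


Elo expected score: Ea = 1/(1 + 10^((Rb-Ra)/400))
Rb - Ra = 1400 - 1500 = -100
(Rb-Ra)/400 = -100/400 = -0.25
10^-0.25 = 0.562341
Ea = 1/(1 + 0.562341) = 1/1.562341 = 0.6401

0.6401


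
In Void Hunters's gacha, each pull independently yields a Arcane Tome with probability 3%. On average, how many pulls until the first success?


Expected pulls for a geometric distribution = 1/p = 100 / rate%
= 100 / 3
= 33.33

33.33 pulls


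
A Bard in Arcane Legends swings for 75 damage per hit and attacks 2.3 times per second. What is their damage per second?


DPS = damage * attack_speed
= 75 * 2.3
= 172.5

172.5 DPS


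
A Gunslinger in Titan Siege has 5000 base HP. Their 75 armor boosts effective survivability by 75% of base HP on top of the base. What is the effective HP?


EHP = 5000 * (1 + 75/100)
= 5000 * (1 + 0.75)
= 5000 * 1.75
= 8750.0

8750.0 EHP


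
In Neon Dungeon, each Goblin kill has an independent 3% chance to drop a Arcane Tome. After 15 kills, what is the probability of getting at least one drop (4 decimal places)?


P(at least one) = 1 - P(none) = 1 - (1-p)^n
p = 3/100 = 0.03
1 - p = 0.97
(1 - p)^15 = 0.97^15 = 0.633251
P(at least one) = 1 - 0.633251 = 0.3667

0.3667


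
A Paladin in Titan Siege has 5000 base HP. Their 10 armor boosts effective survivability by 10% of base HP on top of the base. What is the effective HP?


EHP = 5000 * (1 + 10/100)
= 5000 * (1 + 0.1)
= 5000 * 1.1
= 5500.0

5500.0 EHP


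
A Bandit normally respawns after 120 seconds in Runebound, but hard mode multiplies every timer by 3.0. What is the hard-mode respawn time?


Respawn time = base * multiplier
= 120 * 3.0
= 360.0 seconds

360.0 seconds


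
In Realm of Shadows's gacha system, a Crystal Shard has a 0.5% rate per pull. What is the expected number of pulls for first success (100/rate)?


Expected pulls for a geometric distribution = 1/p = 100 / rate%
= 100 / 0.5
= 200.0

200.0 pulls


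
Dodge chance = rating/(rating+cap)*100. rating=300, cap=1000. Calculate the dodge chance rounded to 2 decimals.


dodge% = 300 / (300 + 1000) * 100
= 300 / 1300 * 100
= 0.230769 * 100
= 23.08%

23.08%


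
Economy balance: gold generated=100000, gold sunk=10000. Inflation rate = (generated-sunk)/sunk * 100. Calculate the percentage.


Net gold = 100000 - 10000 = 90000
Inflation rate = net / sunk * 100 = 90000 / 10000 * 100
= 9.0 * 100
= 900.00%

900.00%


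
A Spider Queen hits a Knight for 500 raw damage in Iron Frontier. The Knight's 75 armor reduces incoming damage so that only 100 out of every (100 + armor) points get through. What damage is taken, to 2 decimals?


actual = 500 * 100 / (100 + 75)
= 500 * 100 / 175
= 50000 / 175
= 285.71

285.71 damage


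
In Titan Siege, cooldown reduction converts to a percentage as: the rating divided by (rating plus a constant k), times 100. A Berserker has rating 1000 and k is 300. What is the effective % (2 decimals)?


effective% = rating / (rating + k) * 100
= 1000 / (1000 + 300) * 100
= 1000 / 1300 * 100
= 0.769231 * 100
= 76.92%

76.92%


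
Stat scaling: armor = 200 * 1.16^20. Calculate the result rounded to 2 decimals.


value = base * growth^level
= 200 * 1.16^20
= 200 * 19.460759
= 3892.15

3892.15 armor


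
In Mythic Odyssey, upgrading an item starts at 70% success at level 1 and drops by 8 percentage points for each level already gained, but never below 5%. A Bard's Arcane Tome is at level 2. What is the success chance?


raw_rate = 70 - 8 * (2 - 1)
= 70 - 8 * 1
= 70 - 8
= 62
Apply floor: max(62, 5) = 62%

62%


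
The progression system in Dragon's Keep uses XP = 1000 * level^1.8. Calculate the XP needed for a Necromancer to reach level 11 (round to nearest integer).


XP = 1000 * level^1.8
Substitute level = 11:
XP = 1000 * 11^1.8
= 1000 * 74.9043
= 74904

74904 XP


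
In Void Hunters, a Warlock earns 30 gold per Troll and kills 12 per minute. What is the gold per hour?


Gold per minute = 30 * 12 = 360
Gold per hour = 360 * 60 = 21600

21600 gold/hour


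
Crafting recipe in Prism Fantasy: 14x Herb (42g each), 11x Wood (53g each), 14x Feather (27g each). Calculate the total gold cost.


Cost breakdown:
  Herb: 14 * 42 = 588
  Wood: 11 * 53 = 583
  Feather: 14 * 27 = 378
Total = 588 + 583 + 378 = 1549

1549 gold


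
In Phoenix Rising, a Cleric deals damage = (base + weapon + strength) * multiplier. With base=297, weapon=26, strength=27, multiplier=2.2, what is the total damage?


Sum base + weapon + str = 297 + 26 + 27 = 350
Multiply by 2.2:
350 * 2.2 = 770.0

770.0 damage


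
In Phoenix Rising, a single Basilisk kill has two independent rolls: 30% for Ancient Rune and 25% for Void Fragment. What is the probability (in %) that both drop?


For independent events, P(both) = P(A) * P(B)
= 30% * 25%
= 750 / 100 %
= 7.5%

7.5%


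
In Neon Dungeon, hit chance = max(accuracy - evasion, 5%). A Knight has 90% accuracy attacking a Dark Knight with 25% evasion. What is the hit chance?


accuracy - evasion = 90 - 25 = 65
Apply floor: max(65, 5) = 65
Hit chance = 65%

65%


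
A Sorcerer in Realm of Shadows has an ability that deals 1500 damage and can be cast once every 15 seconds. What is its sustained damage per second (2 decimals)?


DPS = damage / cooldown
= 1500 / 15
= 100.00

100.00 DPS


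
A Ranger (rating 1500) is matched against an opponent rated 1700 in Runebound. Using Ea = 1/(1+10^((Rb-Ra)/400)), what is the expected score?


Elo expected score: Ea = 1/(1 + 10^((Rb-Ra)/400))
Rb - Ra = 1700 - 1500 = 200
(Rb-Ra)/400 = 200/400 = 0.5
10^0.5 = 3.162278
Ea = 1/(1 + 3.162278) = 1/4.162278 = 0.2403

0.2403


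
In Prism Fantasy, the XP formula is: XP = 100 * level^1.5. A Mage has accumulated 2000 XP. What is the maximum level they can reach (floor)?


XP = 100 * level^1.5, so level = (XP / 100)^(1/1.5)
= (2000 / 100)^(1/1.5)
= 20.0^0.6667
= 7.3681
Floor: level = 7

level 7


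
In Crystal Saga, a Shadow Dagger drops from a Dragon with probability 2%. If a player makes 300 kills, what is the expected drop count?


Expected drops = kills * (drop_rate / 100)
= 300 * (2 / 100)
= 300 * 0.02
= 6.0

6.0 drops


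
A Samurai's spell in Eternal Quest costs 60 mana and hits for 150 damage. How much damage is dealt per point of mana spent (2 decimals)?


Efficiency = damage / mana
= 150 / 60
= 2.50

2.50 dmg/mana


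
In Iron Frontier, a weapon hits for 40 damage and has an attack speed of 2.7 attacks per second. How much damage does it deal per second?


DPS = damage * attack_speed
= 40 * 2.7
= 108.0

108.0 DPS


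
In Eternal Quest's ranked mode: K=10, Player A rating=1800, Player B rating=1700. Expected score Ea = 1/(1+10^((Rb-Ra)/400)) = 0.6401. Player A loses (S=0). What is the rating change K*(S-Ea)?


Elo update: delta = K * (S - Ea), where S = 0 (loses)
S - Ea = 0 - 0.6401 = -0.6401
Rating change = 10 * -0.6401
= -6.40

-6.40 rating points


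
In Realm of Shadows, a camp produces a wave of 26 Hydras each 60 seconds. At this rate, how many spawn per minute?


Spawns per minute = count * (60 / interval)
= 26 * (60 / 60)
= 26 * 1.0
= 26.0

26.0 per minute


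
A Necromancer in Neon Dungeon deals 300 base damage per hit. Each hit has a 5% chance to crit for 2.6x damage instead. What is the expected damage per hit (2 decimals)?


E[dmg] = base * (1 + crit_chance * (crit_mult - 1))
cc as decimal = 5/100 = 0.05
cm - 1 = 2.6 - 1 = 1.6
Bonus factor = 0.05 * 1.6 = 0.08
Total multiplier = 1 + 0.08 = 1.08
Expected damage = 300 * 1.08 = 324.00

324.00 damage


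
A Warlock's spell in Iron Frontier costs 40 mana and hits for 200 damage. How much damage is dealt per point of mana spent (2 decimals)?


Efficiency = damage / mana
= 200 / 40
= 5.00

5.00 dmg/mana


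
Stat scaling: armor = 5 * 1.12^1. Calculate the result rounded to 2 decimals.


value = base * growth^level
= 5 * 1.12^1
= 5 * 1.12
= 5.60

5.60 armor


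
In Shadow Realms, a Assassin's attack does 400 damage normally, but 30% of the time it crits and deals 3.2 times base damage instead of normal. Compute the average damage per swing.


E[dmg] = base * (1 + crit_chance * (crit_mult - 1))
cc as decimal = 30/100 = 0.3
cm - 1 = 3.2 - 1 = 2.2
Bonus factor = 0.3 * 2.2 = 0.66
Total multiplier = 1 + 0.66 = 1.66
Expected damage = 400 * 1.66 = 664.00

664.00 damage


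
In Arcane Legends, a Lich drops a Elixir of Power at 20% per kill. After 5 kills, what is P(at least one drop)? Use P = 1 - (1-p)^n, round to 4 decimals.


P(at least one) = 1 - P(none) = 1 - (1-p)^n
p = 20/100 = 0.2
1 - p = 0.8
(1 - p)^5 = 0.8^5 = 0.327680
P(at least one) = 1 - 0.327680 = 0.6723

0.6723


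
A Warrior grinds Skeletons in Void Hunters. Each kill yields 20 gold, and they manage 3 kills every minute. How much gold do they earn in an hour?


Gold per minute = 20 * 3 = 60
Gold per hour = 60 * 60 = 3600

3600 gold/hour


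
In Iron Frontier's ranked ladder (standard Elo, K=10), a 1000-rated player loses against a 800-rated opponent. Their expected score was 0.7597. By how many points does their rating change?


Elo update: delta = K * (S - Ea), where S = 0 (loses)
S - Ea = 0 - 0.7597 = -0.7597
Rating change = 10 * -0.7597
= -7.60

-7.60 rating points


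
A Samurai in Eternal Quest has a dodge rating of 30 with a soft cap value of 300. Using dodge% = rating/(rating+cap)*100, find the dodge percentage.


dodge% = 30 / (30 + 300) * 100
= 30 / 330 * 100
= 0.090909 * 100
= 9.09%

9.09%


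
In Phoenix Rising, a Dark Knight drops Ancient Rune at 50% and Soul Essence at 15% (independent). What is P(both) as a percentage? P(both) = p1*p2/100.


For independent events, P(both) = P(A) * P(B)
= 50% * 15%
= 750 / 100 %
= 7.5%

7.5%


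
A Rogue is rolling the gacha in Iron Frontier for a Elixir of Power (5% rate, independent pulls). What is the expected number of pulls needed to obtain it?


Expected pulls for a geometric distribution = 1/p = 100 / rate%
= 100 / 5
= 20.0

20.0 pulls


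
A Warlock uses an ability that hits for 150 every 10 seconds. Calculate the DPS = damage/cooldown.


DPS = damage / cooldown
= 150 / 10
= 15.00

15.00 DPS


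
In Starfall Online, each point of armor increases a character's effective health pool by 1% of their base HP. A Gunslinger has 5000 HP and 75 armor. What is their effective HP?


EHP = 5000 * (1 + 75/100)
= 5000 * (1 + 0.75)
= 5000 * 1.75
= 8750.0

8750.0 EHP


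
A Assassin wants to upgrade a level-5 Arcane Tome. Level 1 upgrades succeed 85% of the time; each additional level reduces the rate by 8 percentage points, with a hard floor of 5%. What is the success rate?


raw_rate = 85 - 8 * (5 - 1)
= 85 - 8 * 4
= 85 - 32
= 53
Apply floor: max(53, 5) = 53%

53%


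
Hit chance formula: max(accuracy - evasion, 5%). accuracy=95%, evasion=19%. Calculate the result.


accuracy - evasion = 95 - 19 = 76
Apply floor: max(76, 5) = 76
Hit chance = 76%

76%


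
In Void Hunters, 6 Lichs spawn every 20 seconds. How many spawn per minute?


Spawns per minute = count * (60 / interval)
= 6 * (60 / 20)
= 6 * 3.0
= 18.0

18.0 per minute


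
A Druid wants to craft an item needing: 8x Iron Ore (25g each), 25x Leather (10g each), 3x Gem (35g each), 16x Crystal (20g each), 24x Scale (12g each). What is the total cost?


Cost breakdown:
  Iron Ore: 8 * 25 = 200
  Leather: 25 * 10 = 250
  Gem: 3 * 35 = 105
  Crystal: 16 * 20 = 320
  Scale: 24 * 12 = 288
Total = 200 + 250 + 105 + 320 + 288 = 1163

1163 gold


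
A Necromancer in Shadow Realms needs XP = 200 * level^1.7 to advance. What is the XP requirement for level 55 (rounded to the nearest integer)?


XP = 200 * level^1.7
Substitute level = 55:
XP = 200 * 55^1.7
= 200 * 909.1103
= 181822

181822 XP


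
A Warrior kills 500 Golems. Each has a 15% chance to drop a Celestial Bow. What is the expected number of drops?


Expected drops = kills * (drop_rate / 100)
= 500 * (15 / 100)
= 500 * 0.15
= 75.0

75.0 drops


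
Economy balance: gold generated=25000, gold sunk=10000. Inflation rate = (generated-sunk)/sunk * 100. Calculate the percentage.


Net gold = 25000 - 10000 = 15000
Inflation rate = net / sunk * 100 = 15000 / 10000 * 100
= 1.5 * 100
= 150.00%

150.00%


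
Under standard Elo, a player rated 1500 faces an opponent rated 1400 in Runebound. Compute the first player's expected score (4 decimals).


Elo expected score: Ea = 1/(1 + 10^((Rb-Ra)/400))
Rb - Ra = 1400 - 1500 = -100
(Rb-Ra)/400 = -100/400 = -0.25
10^-0.25 = 0.562341
Ea = 1/(1 + 0.562341) = 1/1.562341 = 0.6401

0.6401


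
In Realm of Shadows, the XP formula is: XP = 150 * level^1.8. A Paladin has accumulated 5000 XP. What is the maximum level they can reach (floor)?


XP = 150 * level^1.8, so level = (XP / 150)^(1/1.8)
= (5000 / 150)^(1/1.8)
= 33.3333^0.5556
= 7.0153
Floor: level = 7

level 7


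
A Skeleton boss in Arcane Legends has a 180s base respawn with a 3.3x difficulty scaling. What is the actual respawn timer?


Respawn time = base * multiplier
= 180 * 3.3
= 594.0 seconds

594.0 seconds


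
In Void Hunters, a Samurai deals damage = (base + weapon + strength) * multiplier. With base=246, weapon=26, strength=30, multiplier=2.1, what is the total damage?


Sum base + weapon + str = 246 + 26 + 30 = 302
Multiply by 2.1:
302 * 2.1 = 634.2

634.2 damage


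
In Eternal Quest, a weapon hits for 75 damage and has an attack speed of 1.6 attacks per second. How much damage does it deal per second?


DPS = damage * attack_speed
= 75 * 1.6
= 120.0

120.0 DPS


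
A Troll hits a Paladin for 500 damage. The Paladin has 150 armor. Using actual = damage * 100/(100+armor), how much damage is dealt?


actual = 500 * 100 / (100 + 150)
= 500 * 100 / 250
= 50000 / 250
= 200.00

200.00 damage


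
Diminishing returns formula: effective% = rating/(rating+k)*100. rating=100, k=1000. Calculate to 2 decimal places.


effective% = rating / (rating + k) * 100
= 100 / (100 + 1000) * 100
= 100 / 1100 * 100
= 0.090909 * 100
= 9.09%

9.09%


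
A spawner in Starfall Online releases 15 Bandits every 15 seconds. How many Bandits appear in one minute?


Spawns per minute = count * (60 / interval)
= 15 * (60 / 15)
= 15 * 4.0
= 60.0

60.0 per minute


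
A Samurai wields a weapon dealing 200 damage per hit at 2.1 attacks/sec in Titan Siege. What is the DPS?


DPS = damage * attack_speed
= 200 * 2.1
= 420.0

420.0 DPS


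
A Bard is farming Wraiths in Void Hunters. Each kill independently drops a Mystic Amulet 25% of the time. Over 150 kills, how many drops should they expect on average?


Expected drops = kills * (drop_rate / 100)
= 150 * (25 / 100)
= 150 * 0.25
= 37.5

37.5 drops


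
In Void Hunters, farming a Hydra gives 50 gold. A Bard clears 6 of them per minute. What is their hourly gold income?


Gold per minute = 50 * 6 = 300
Gold per hour = 300 * 60 = 18000

18000 gold/hour


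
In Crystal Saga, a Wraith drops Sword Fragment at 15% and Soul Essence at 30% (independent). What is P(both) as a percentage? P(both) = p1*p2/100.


For independent events, P(both) = P(A) * P(B)
= 15% * 30%
= 450 / 100 %
= 4.5%

4.5%


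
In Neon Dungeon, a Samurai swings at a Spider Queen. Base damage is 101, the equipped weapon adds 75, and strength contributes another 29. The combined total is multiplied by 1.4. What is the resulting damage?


Sum base + weapon + str = 101 + 75 + 29 = 205
Multiply by 1.4:
205 * 1.4 = 287.0

287.0 damage


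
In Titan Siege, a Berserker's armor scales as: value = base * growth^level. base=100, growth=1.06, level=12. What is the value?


value = base * growth^level
= 100 * 1.06^12
= 100 * 2.012196
= 201.22

201.22 armor


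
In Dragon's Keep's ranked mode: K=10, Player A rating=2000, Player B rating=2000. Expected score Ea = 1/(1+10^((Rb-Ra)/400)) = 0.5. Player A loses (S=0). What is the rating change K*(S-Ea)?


Elo update: delta = K * (S - Ea), where S = 0 (loses)
S - Ea = 0 - 0.5 = -0.5
Rating change = 10 * -0.5
= -5.00

-5.00 rating points


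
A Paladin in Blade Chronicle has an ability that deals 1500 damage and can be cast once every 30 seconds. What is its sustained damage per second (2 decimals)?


DPS = damage / cooldown
= 1500 / 30
= 50.00

50.00 DPS


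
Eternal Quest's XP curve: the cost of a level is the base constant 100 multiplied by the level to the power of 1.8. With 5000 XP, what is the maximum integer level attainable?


XP = 100 * level^1.8, so level = (XP / 100)^(1/1.8)
= (5000 / 100)^(1/1.8)
= 50.0^0.5556
= 8.7876
Floor: level = 8

level 8


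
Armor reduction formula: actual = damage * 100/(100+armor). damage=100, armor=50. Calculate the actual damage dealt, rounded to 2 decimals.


actual = 100 * 100 / (100 + 50)
= 100 * 100 / 150
= 10000 / 150
= 66.67

66.67 damage


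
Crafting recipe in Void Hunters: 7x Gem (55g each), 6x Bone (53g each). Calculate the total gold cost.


Cost breakdown:
  Gem: 7 * 55 = 385
  Bone: 6 * 53 = 318
Total = 385 + 318 = 703

703 gold


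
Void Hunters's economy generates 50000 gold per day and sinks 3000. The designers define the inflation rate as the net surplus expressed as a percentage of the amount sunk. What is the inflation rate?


Net gold = 50000 - 3000 = 47000
Inflation rate = net / sunk * 100 = 47000 / 3000 * 100
= 15.666667 * 100
= 1566.67%

1566.67%


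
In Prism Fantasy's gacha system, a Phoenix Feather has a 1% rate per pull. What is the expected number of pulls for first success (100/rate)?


Expected pulls for a geometric distribution = 1/p = 100 / rate%
= 100 / 1
= 100.0

100.0 pulls


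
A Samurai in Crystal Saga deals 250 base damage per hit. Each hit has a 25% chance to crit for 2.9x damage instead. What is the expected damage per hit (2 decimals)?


E[dmg] = base * (1 + crit_chance * (crit_mult - 1))
cc as decimal = 25/100 = 0.25
cm - 1 = 2.9 - 1 = 1.9
Bonus factor = 0.25 * 1.9 = 0.475
Total multiplier = 1 + 0.475 = 1.475
Expected damage = 250 * 1.475 = 368.75

368.75 damage
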